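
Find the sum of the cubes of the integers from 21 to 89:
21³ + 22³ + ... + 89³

Use ∑_{k=1}^{n} k³ = [n(n+1)/2]², then subtract the first 20 terms.
∑_{k=1}^{89} k³ = [89×90/2]² = 4005² = 16040025
∑_{k=1}^{20} k³ = [20×21/2]² = 210² = 44100
∑_{k=21}^{89} k³ = 16040025 - 44100 = 15995925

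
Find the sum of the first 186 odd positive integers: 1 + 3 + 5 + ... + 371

Sum of first n odd numbers = n²
= 186²
= 34596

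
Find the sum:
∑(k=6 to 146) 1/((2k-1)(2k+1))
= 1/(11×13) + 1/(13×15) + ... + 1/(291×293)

Partial fractions: 1/((2k-1)(2k+1)) = (1/2)[1/(2k-1) - 1/(2k+1)]
The series telescopes:
= (1/2)[1/11 - 1/293]
= 141/3223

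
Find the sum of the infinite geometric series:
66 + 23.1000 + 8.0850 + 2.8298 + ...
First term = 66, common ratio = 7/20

For |r| < 1, S = a / (1 - r)
S = 66 / (1 - (7/20))
S = 66 / (13/20)
S = 1320/13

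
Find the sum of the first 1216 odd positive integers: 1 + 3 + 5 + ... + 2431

Sum of first n odd numbers = n²
= 1216²
= 1478656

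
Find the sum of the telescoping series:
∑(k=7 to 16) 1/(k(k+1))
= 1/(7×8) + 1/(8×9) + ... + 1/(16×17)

Partial fractions: 1/(k(k+1)) = 1/k - 1/(k+1)
The series telescopes:
= (1/7 - 1/8) + (1/8 - 1/9) + ... + (1/16 - 1/17)
= 1/7 - 1/17
= 10/119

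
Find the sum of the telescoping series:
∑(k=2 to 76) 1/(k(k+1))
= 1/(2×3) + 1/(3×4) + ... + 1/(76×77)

Partial fractions: 1/(k(k+1)) = 1/k - 1/(k+1)
The series telescopes:
= (1/2 - 1/3) + (1/3 - 1/4) + ... + (1/76 - 1/77)
= 1/2 - 1/77
= 75/154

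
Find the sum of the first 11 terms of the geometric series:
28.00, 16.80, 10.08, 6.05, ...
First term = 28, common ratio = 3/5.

Sₙ = a(1 - rⁿ) / (1 - r)
S_11 = 28(1 - (3/5)^11) / (1 - (3/5))
S_11 = 28(1 - (177147/48828125)) / (2/5)
S_11 = 681113692/9765625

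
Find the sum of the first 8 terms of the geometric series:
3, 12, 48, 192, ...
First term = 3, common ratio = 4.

Sₙ = a(1 - rⁿ) / (1 - r)
S_8 = 3(1 - 4^8) / (1 - 4)
S_8 = 3(1 - 65536) / (-3)
S_8 = 65535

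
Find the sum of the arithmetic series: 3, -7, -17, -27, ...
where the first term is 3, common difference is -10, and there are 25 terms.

Sₙ = n/2 × (first + last)
Last term = a + (n-1)d = 3 + (25-1)×(-10) = -237
S_25 = 25/2 × (3 + (-237))
S_25 = 25/2 × (-234) = -2925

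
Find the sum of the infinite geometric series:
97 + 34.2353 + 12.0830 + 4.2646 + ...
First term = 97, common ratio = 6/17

For |r| < 1, S = a / (1 - r)
S = 97 / (1 - (6/17))
S = 97 / (11/17)
S = 1649/11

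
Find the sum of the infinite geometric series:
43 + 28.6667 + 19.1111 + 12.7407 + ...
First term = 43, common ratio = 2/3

For |r| < 1, S = a / (1 - r)
S = 43 / (1 - (2/3))
S = 43 / (1/3)
S = 129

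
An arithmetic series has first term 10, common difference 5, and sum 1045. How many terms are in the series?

Using S = n/2 × [2a + (n-1)d]
1045 = n/2 × [2(10) + (n-1)(5)]
1045 = n/2 × [20 + 5n - 5]
2090 = n × [15 + 5n]
5n² + (15)n - 2090 = 0
Discriminant: Δ = (15)² - 4(5)(-2090) = 225 + 41800 = 42025
√Δ = 205
n = [-(15) + √Δ] / (2·5) = (-15 + 205) / 10 = 190 / 10 = 19
(The negative root is discarded since n must be a positive integer.)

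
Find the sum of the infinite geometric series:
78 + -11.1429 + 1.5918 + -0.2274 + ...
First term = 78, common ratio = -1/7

For |r| < 1, S = a / (1 - r)
S = 78 / (1 - (-1/7))
S = 78 / (8/7)
S = 273/4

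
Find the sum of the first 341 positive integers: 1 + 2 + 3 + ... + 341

Formula: ∑k = n(n+1)/2
= 341×342/2
= 116622/2
= 58311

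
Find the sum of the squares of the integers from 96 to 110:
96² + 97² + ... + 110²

Use ∑_{k=1}^{n} k² = n(n+1)(2n+1)/6, then subtract the first 95 terms.
∑_{k=1}^{110} k² = 110×111×221/6 = 449735
∑_{k=1}^{95} k² = 95×96×191/6 = 290320
∑_{k=96}^{110} k² = 449735 - 290320 = 159415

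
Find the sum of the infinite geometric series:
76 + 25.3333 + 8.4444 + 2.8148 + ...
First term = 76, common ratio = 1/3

For |r| < 1, S = a / (1 - r)
S = 76 / (1 - (1/3))
S = 76 / (2/3)
S = 114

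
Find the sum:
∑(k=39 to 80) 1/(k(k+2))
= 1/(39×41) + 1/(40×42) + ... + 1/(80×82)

Partial fractions: 1/(k(k+2)) = (1/2)[1/k - 1/(k+2)]
Telescoping leaves the first two and last two terms:
= (1/2)[1/39 + 1/40 - 1/81 - 1/82]
= 45073/3453840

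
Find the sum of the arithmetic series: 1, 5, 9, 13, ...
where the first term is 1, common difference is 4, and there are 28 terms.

Sₙ = n/2 × (first + last)
Last term = a + (n-1)d = 1 + (28-1)×4 = 109
S_28 = 28/2 × (1 + 109)
S_28 = 28/2 × 110 = 1540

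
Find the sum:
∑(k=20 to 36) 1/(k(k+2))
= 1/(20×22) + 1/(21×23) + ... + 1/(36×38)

Partial fractions: 1/(k(k+2)) = (1/2)[1/k - 1/(k+2)]
Telescoping leaves the first two and last two terms:
= (1/2)[1/20 + 1/21 - 1/37 - 1/38]
= 13073/590520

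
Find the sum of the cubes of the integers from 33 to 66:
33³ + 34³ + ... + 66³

Use ∑_{k=1}^{n} k³ = [n(n+1)/2]², then subtract the first 32 terms.
∑_{k=1}^{66} k³ = [66×67/2]² = 2211² = 4888521
∑_{k=1}^{32} k³ = [32×33/2]² = 528² = 278784
∑_{k=33}^{66} k³ = 4888521 - 278784 = 4609737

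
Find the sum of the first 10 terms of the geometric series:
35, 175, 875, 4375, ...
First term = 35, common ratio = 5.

Sₙ = a(1 - rⁿ) / (1 - r)
S_10 = 35(1 - 5^10) / (1 - 5)
S_10 = 35(1 - 9765625) / (-4)
S_10 = 85449210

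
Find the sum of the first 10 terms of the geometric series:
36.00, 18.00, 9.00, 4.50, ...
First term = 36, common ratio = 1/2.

Sₙ = a(1 - rⁿ) / (1 - r)
S_10 = 36(1 - (1/2)^10) / (1 - (1/2))
S_10 = 36(1 - (1/1024)) / (1/2)
S_10 = 9207/128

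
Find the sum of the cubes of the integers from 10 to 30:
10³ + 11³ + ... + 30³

Use ∑_{k=1}^{n} k³ = [n(n+1)/2]², then subtract the first 9 terms.
∑_{k=1}^{30} k³ = [30×31/2]² = 465² = 216225
∑_{k=1}^{9} k³ = [9×10/2]² = 45² = 2025
∑_{k=10}^{30} k³ = 216225 - 2025 = 214200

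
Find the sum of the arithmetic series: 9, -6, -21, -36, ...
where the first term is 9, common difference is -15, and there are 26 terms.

Sₙ = n/2 × (first + last)
Last term = a + (n-1)d = 9 + (26-1)×(-15) = -366
S_26 = 26/2 × (9 + (-366))
S_26 = 26/2 × (-357) = -4641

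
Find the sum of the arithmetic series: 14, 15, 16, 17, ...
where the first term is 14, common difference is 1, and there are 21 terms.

Sₙ = n/2 × (first + last)
Last term = a + (n-1)d = 14 + (21-1)×1 = 34
S_21 = 21/2 × (14 + 34)
S_21 = 21/2 × 48 = 504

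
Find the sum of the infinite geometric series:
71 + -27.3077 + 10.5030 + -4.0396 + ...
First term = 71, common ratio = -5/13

For |r| < 1, S = a / (1 - r)
S = 71 / (1 - (-5/13))
S = 71 / (18/13)
S = 923/18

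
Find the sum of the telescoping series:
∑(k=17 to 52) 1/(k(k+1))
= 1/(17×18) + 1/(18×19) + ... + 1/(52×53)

Partial fractions: 1/(k(k+1)) = 1/k - 1/(k+1)
The series telescopes:
= (1/17 - 1/18) + (1/18 - 1/19) + ... + (1/52 - 1/53)
= 1/17 - 1/53
= 36/901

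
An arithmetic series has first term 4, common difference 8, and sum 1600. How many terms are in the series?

Using S = n/2 × [2a + (n-1)d]
1600 = n/2 × [2(4) + (n-1)(8)]
1600 = n/2 × [8 + 8n - 8]
3200 = n × [0 + 8n]
8n² + (0)n - 3200 = 0
Discriminant: Δ = (0)² - 4(8)(-3200) = 0 + 102400 = 102400
√Δ = 320
n = [-(0) + √Δ] / (2·8) = (0 + 320) / 16 = 320 / 16 = 20
(The negative root is discarded since n must be a positive integer.)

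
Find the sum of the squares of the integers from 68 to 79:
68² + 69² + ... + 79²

Use ∑_{k=1}^{n} k² = n(n+1)(2n+1)/6, then subtract the first 67 terms.
∑_{k=1}^{79} k² = 79×80×159/6 = 167480
∑_{k=1}^{67} k² = 67×68×135/6 = 102510
∑_{k=68}^{79} k² = 167480 - 102510 = 64970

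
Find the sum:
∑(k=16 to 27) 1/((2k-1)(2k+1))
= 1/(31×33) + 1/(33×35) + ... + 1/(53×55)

Partial fractions: 1/((2k-1)(2k+1)) = (1/2)[1/(2k-1) - 1/(2k+1)]
The series telescopes:
= (1/2)[1/31 - 1/55]
= 12/1705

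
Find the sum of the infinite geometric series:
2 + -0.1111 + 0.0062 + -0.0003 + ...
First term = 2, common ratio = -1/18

For |r| < 1, S = a / (1 - r)
S = 2 / (1 - (-1/18))
S = 2 / (19/18)
S = 36/19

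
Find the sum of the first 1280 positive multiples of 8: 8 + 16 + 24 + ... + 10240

Factor out 8: = 8(1 + 2 + ... + 1280) = 8 × n(n+1)/2
= 8 × 1280×1281/2
= 8 × 819840
= 6558720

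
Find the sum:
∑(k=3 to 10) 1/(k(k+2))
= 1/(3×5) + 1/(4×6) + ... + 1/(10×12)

Partial fractions: 1/(k(k+2)) = (1/2)[1/k - 1/(k+2)]
Telescoping leaves the first two and last two terms:
= (1/2)[1/3 + 1/4 - 1/11 - 1/12]
= 9/44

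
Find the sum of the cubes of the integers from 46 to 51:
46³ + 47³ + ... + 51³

Use ∑_{k=1}^{n} k³ = [n(n+1)/2]², then subtract the first 45 terms.
∑_{k=1}^{51} k³ = [51×52/2]² = 1326² = 1758276
∑_{k=1}^{45} k³ = [45×46/2]² = 1035² = 1071225
∑_{k=46}^{51} k³ = 1758276 - 1071225 = 687051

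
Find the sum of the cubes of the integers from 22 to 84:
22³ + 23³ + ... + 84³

Use ∑_{k=1}^{n} k³ = [n(n+1)/2]², then subtract the first 21 terms.
∑_{k=1}^{84} k³ = [84×85/2]² = 3570² = 12744900
∑_{k=1}^{21} k³ = [21×22/2]² = 231² = 53361
∑_{k=22}^{84} k³ = 12744900 - 53361 = 12691539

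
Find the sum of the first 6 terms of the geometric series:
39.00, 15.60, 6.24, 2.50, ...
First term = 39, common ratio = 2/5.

Sₙ = a(1 - rⁿ) / (1 - r)
S_6 = 39(1 - (2/5)^6) / (1 - (2/5))
S_6 = 39(1 - (64/15625)) / (3/5)
S_6 = 202293/3125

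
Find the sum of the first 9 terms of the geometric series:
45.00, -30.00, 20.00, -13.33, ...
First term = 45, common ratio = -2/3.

Sₙ = a(1 - rⁿ) / (1 - r)
S_9 = 45(1 - (-2/3)^9) / (1 - (-2/3))
S_9 = 45(1 - (-512/19683)) / (5/3)
S_9 = 20195/729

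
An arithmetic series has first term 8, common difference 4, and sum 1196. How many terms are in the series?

Using S = n/2 × [2a + (n-1)d]
1196 = n/2 × [2(8) + (n-1)(4)]
1196 = n/2 × [16 + 4n - 4]
2392 = n × [12 + 4n]
4n² + (12)n - 2392 = 0
Discriminant: Δ = (12)² - 4(4)(-2392) = 144 + 38272 = 38416
√Δ = 196
n = [-(12) + √Δ] / (2·4) = (-12 + 196) / 8 = 184 / 8 = 23
(The negative root is discarded since n must be a positive integer.)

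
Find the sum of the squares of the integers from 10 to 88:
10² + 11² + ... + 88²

Use ∑_{k=1}^{n} k² = n(n+1)(2n+1)/6, then subtract the first 9 terms.
∑_{k=1}^{88} k² = 88×89×177/6 = 231044
∑_{k=1}^{9} k² = 9×10×19/6 = 285
∑_{k=10}^{88} k² = 231044 - 285 = 230759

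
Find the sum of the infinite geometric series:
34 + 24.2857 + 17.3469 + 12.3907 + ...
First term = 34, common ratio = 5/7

For |r| < 1, S = a / (1 - r)
S = 34 / (1 - (5/7))
S = 34 / (2/7)
S = 119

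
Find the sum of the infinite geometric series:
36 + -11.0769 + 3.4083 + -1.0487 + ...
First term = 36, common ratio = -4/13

For |r| < 1, S = a / (1 - r)
S = 36 / (1 - (-4/13))
S = 36 / (17/13)
S = 468/17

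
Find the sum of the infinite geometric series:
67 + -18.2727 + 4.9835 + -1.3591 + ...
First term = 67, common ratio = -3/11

For |r| < 1, S = a / (1 - r)
S = 67 / (1 - (-3/11))
S = 67 / (14/11)
S = 737/14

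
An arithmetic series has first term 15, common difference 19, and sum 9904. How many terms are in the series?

Using S = n/2 × [2a + (n-1)d]
9904 = n/2 × [2(15) + (n-1)(19)]
9904 = n/2 × [30 + 19n - 19]
19808 = n × [11 + 19n]
19n² + (11)n - 19808 = 0
Discriminant: Δ = (11)² - 4(19)(-19808) = 121 + 1505408 = 1505529
√Δ = 1227
n = [-(11) + √Δ] / (2·19) = (-11 + 1227) / 38 = 1216 / 38 = 32
(The negative root is discarded since n must be a positive integer.)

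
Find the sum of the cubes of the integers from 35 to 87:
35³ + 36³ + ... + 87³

Use ∑_{k=1}^{n} k³ = [n(n+1)/2]², then subtract the first 34 terms.
∑_{k=1}^{87} k³ = [87×88/2]² = 3828² = 14653584
∑_{k=1}^{34} k³ = [34×35/2]² = 595² = 354025
∑_{k=35}^{87} k³ = 14653584 - 354025 = 14299559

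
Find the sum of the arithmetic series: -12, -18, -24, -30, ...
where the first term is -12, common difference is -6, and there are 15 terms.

Sₙ = n/2 × (first + last)
Last term = a + (n-1)d = -12 + (15-1)×(-6) = -96
S_15 = 15/2 × (-12 + (-96))
S_15 = 15/2 × (-108) = -810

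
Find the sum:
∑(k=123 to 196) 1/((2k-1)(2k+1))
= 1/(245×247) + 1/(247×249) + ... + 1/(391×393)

Partial fractions: 1/((2k-1)(2k+1)) = (1/2)[1/(2k-1) - 1/(2k+1)]
The series telescopes:
= (1/2)[1/245 - 1/393]
= 74/96285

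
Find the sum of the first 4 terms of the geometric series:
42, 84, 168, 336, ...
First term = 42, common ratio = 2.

Sₙ = a(1 - rⁿ) / (1 - r)
S_4 = 42(1 - 2^4) / (1 - 2)
S_4 = 42(1 - 16) / (-1)
S_4 = 630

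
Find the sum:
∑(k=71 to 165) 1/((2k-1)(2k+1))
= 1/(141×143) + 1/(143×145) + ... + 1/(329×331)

Partial fractions: 1/((2k-1)(2k+1)) = (1/2)[1/(2k-1) - 1/(2k+1)]
The series telescopes:
= (1/2)[1/141 - 1/331]
= 95/46671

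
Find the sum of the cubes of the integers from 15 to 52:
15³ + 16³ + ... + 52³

Use ∑_{k=1}^{n} k³ = [n(n+1)/2]², then subtract the first 14 terms.
∑_{k=1}^{52} k³ = [52×53/2]² = 1378² = 1898884
∑_{k=1}^{14} k³ = [14×15/2]² = 105² = 11025
∑_{k=15}^{52} k³ = 1898884 - 11025 = 1887859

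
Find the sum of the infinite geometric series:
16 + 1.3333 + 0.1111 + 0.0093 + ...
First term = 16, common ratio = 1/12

For |r| < 1, S = a / (1 - r)
S = 16 / (1 - (1/12))
S = 16 / (11/12)
S = 192/11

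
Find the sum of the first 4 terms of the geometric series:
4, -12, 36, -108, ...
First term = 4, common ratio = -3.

Sₙ = a(1 - rⁿ) / (1 - r)
S_4 = 4(1 - (-3)^4) / (1 - (-3))
S_4 = 4(1 - 81) / (4)
S_4 = -80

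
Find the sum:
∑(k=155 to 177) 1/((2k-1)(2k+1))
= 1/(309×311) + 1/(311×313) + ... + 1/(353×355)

Partial fractions: 1/((2k-1)(2k+1)) = (1/2)[1/(2k-1) - 1/(2k+1)]
The series telescopes:
= (1/2)[1/309 - 1/355]
= 23/109695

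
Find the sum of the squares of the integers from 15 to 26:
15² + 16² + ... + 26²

Use ∑_{k=1}^{n} k² = n(n+1)(2n+1)/6, then subtract the first 14 terms.
∑_{k=1}^{26} k² = 26×27×53/6 = 6201
∑_{k=1}^{14} k² = 14×15×29/6 = 1015
∑_{k=15}^{26} k² = 6201 - 1015 = 5186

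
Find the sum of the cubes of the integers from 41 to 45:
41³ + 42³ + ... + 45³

Use ∑_{k=1}^{n} k³ = [n(n+1)/2]², then subtract the first 40 terms.
∑_{k=1}^{45} k³ = [45×46/2]² = 1035² = 1071225
∑_{k=1}^{40} k³ = [40×41/2]² = 820² = 672400
∑_{k=41}^{45} k³ = 1071225 - 672400 = 398825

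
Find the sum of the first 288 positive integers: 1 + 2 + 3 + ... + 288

Formula: ∑k = n(n+1)/2
= 288×289/2
= 83232/2
= 41616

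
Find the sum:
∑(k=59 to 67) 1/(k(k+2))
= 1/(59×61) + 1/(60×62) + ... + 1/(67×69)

Partial fractions: 1/(k(k+2)) = (1/2)[1/k - 1/(k+2)]
Telescoping leaves the first two and last two terms:
= (1/2)[1/59 + 1/60 - 1/68 - 1/69]
= 1019/461380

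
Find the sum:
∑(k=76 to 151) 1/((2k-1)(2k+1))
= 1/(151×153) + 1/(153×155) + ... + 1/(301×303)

Partial fractions: 1/((2k-1)(2k+1)) = (1/2)[1/(2k-1) - 1/(2k+1)]
The series telescopes:
= (1/2)[1/151 - 1/303]
= 76/45753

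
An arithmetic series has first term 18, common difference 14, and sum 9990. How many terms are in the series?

Using S = n/2 × [2a + (n-1)d]
9990 = n/2 × [2(18) + (n-1)(14)]
9990 = n/2 × [36 + 14n - 14]
19980 = n × [22 + 14n]
14n² + (22)n - 19980 = 0
Discriminant: Δ = (22)² - 4(14)(-19980) = 484 + 1118880 = 1119364
√Δ = 1058
n = [-(22) + √Δ] / (2·14) = (-22 + 1058) / 28 = 1036 / 28 = 37
(The negative root is discarded since n must be a positive integer.)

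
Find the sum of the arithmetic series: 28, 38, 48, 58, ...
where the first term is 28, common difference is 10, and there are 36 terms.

Sₙ = n/2 × (first + last)
Last term = a + (n-1)d = 28 + (36-1)×10 = 378
S_36 = 36/2 × (28 + 378)
S_36 = 36/2 × 406 = 7308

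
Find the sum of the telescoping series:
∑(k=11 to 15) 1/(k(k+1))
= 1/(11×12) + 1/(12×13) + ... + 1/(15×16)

Partial fractions: 1/(k(k+1)) = 1/k - 1/(k+1)
The series telescopes:
= (1/11 - 1/12) + (1/12 - 1/13) + ... + (1/15 - 1/16)
= 1/11 - 1/16
= 5/176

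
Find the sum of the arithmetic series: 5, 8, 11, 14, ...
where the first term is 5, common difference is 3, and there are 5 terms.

Sₙ = n/2 × (first + last)
Last term = a + (n-1)d = 5 + (5-1)×3 = 17
S_5 = 5/2 × (5 + 17)
S_5 = 5/2 × 22 = 55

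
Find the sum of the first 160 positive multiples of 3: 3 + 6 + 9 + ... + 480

Factor out 3: = 3(1 + 2 + ... + 160) = 3 × n(n+1)/2
= 3 × 160×161/2
= 3 × 12880
= 38640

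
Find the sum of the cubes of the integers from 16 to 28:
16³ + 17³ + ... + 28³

Use ∑_{k=1}^{n} k³ = [n(n+1)/2]², then subtract the first 15 terms.
∑_{k=1}^{28} k³ = [28×29/2]² = 406² = 164836
∑_{k=1}^{15} k³ = [15×16/2]² = 120² = 14400
∑_{k=16}^{28} k³ = 164836 - 14400 = 150436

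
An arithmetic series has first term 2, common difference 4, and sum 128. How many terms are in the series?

Using S = n/2 × [2a + (n-1)d]
128 = n/2 × [2(2) + (n-1)(4)]
128 = n/2 × [4 + 4n - 4]
256 = n × [0 + 4n]
4n² + (0)n - 256 = 0
Discriminant: Δ = (0)² - 4(4)(-256) = 0 + 4096 = 4096
√Δ = 64
n = [-(0) + √Δ] / (2·4) = (0 + 64) / 8 = 64 / 8 = 8
(The negative root is discarded since n must be a positive integer.)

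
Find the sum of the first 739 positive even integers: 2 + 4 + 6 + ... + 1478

Sum of first n even numbers = n(n+1)
= 739×740
= 546860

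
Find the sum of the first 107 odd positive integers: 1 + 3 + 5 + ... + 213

Sum of first n odd numbers = n²
= 107²
= 11449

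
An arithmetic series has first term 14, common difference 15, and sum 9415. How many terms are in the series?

Using S = n/2 × [2a + (n-1)d]
9415 = n/2 × [2(14) + (n-1)(15)]
9415 = n/2 × [28 + 15n - 15]
18830 = n × [13 + 15n]
15n² + (13)n - 18830 = 0
Discriminant: Δ = (13)² - 4(15)(-18830) = 169 + 1129800 = 1129969
√Δ = 1063
n = [-(13) + √Δ] / (2·15) = (-13 + 1063) / 30 = 1050 / 30 = 35
(The negative root is discarded since n must be a positive integer.)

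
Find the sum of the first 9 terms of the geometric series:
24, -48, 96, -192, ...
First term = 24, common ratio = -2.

Sₙ = a(1 - rⁿ) / (1 - r)
S_9 = 24(1 - (-2)^9) / (1 - (-2))
S_9 = 24(1 - (-512)) / (3)
S_9 = 4104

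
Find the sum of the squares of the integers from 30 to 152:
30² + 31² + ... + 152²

Use ∑_{k=1}^{n} k² = n(n+1)(2n+1)/6, then subtract the first 29 terms.
∑_{k=1}^{152} k² = 152×153×305/6 = 1182180
∑_{k=1}^{29} k² = 29×30×59/6 = 8555
∑_{k=30}^{152} k² = 1182180 - 8555 = 1173625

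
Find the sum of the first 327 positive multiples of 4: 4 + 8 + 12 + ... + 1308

Factor out 4: = 4(1 + 2 + ... + 327) = 4 × n(n+1)/2
= 4 × 327×328/2
= 4 × 53628
= 214512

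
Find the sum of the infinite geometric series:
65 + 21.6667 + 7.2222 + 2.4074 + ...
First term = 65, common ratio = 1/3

For |r| < 1, S = a / (1 - r)
S = 65 / (1 - (1/3))
S = 65 / (2/3)
S = 195/2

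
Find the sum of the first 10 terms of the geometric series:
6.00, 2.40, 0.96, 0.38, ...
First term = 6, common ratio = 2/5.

Sₙ = a(1 - rⁿ) / (1 - r)
S_10 = 6(1 - (2/5)^10) / (1 - (2/5))
S_10 = 6(1 - (1024/9765625)) / (3/5)
S_10 = 19529202/1953125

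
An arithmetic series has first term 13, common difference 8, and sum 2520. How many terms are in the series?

Using S = n/2 × [2a + (n-1)d]
2520 = n/2 × [2(13) + (n-1)(8)]
2520 = n/2 × [26 + 8n - 8]
5040 = n × [18 + 8n]
8n² + (18)n - 5040 = 0
Discriminant: Δ = (18)² - 4(8)(-5040) = 324 + 161280 = 161604
√Δ = 402
n = [-(18) + √Δ] / (2·8) = (-18 + 402) / 16 = 384 / 16 = 24
(The negative root is discarded since n must be a positive integer.)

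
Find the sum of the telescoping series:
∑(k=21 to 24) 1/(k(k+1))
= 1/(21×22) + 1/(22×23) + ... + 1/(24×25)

Partial fractions: 1/(k(k+1)) = 1/k - 1/(k+1)
The series telescopes:
= (1/21 - 1/22) + (1/22 - 1/23) + ... + (1/24 - 1/25)
= 1/21 - 1/25
= 4/525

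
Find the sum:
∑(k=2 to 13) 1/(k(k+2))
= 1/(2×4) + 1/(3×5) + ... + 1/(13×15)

Partial fractions: 1/(k(k+2)) = (1/2)[1/k - 1/(k+2)]
Telescoping leaves the first two and last two terms:
= (1/2)[1/2 + 1/3 - 1/14 - 1/15]
= 73/210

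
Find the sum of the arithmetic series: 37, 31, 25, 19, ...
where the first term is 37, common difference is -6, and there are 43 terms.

Sₙ = n/2 × (first + last)
Last term = a + (n-1)d = 37 + (43-1)×(-6) = -215
S_43 = 43/2 × (37 + (-215))
S_43 = 43/2 × (-178) = -3827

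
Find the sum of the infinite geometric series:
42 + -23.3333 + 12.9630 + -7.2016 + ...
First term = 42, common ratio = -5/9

For |r| < 1, S = a / (1 - r)
S = 42 / (1 - (-5/9))
S = 42 / (14/9)
S = 27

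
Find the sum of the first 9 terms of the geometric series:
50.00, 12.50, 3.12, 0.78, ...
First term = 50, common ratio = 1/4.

Sₙ = a(1 - rⁿ) / (1 - r)
S_9 = 50(1 - (1/4)^9) / (1 - (1/4))
S_9 = 50(1 - (1/262144)) / (3/4)
S_9 = 2184525/32768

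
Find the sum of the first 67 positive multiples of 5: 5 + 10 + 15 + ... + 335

Factor out 5: = 5(1 + 2 + ... + 67) = 5 × n(n+1)/2
= 5 × 67×68/2
= 5 × 2278
= 11390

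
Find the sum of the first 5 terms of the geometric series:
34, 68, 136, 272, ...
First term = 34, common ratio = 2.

Sₙ = a(1 - rⁿ) / (1 - r)
S_5 = 34(1 - 2^5) / (1 - 2)
S_5 = 34(1 - 32) / (-1)
S_5 = 1054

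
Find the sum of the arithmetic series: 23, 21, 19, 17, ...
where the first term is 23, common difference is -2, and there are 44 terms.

Sₙ = n/2 × (first + last)
Last term = a + (n-1)d = 23 + (44-1)×(-2) = -63
S_44 = 44/2 × (23 + (-63))
S_44 = 44/2 × (-40) = -880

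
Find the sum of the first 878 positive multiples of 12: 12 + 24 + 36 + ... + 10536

Factor out 12: = 12(1 + 2 + ... + 878) = 12 × n(n+1)/2
= 12 × 878×879/2
= 12 × 385881
= 4630572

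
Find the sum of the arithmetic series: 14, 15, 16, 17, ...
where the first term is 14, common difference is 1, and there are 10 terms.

Sₙ = n/2 × (first + last)
Last term = a + (n-1)d = 14 + (10-1)×1 = 23
S_10 = 10/2 × (14 + 23)
S_10 = 10/2 × 37 = 185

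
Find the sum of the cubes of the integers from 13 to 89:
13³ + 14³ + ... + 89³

Use ∑_{k=1}^{n} k³ = [n(n+1)/2]², then subtract the first 12 terms.
∑_{k=1}^{89} k³ = [89×90/2]² = 4005² = 16040025
∑_{k=1}^{12} k³ = [12×13/2]² = 78² = 6084
∑_{k=13}^{89} k³ = 16040025 - 6084 = 16033941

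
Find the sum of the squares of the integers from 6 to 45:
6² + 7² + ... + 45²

Use ∑_{k=1}^{n} k² = n(n+1)(2n+1)/6, then subtract the first 5 terms.
∑_{k=1}^{45} k² = 45×46×91/6 = 31395
∑_{k=1}^{5} k² = 5×6×11/6 = 55
∑_{k=6}^{45} k² = 31395 - 55 = 31340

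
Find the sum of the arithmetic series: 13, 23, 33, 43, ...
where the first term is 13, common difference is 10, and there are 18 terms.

Sₙ = n/2 × (first + last)
Last term = a + (n-1)d = 13 + (18-1)×10 = 183
S_18 = 18/2 × (13 + 183)
S_18 = 18/2 × 196 = 1764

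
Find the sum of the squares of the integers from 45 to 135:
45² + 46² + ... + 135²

Use ∑_{k=1}^{n} k² = n(n+1)(2n+1)/6, then subtract the first 44 terms.
∑_{k=1}^{135} k² = 135×136×271/6 = 829260
∑_{k=1}^{44} k² = 44×45×89/6 = 29370
∑_{k=45}^{135} k² = 829260 - 29370 = 799890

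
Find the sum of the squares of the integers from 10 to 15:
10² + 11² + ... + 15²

Use ∑_{k=1}^{n} k² = n(n+1)(2n+1)/6, then subtract the first 9 terms.
∑_{k=1}^{15} k² = 15×16×31/6 = 1240
∑_{k=1}^{9} k² = 9×10×19/6 = 285
∑_{k=10}^{15} k² = 1240 - 285 = 955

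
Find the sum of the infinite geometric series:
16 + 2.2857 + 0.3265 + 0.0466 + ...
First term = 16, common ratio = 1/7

For |r| < 1, S = a / (1 - r)
S = 16 / (1 - (1/7))
S = 16 / (6/7)
S = 56/3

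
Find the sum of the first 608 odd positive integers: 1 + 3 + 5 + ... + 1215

Sum of first n odd numbers = n²
= 608²
= 369664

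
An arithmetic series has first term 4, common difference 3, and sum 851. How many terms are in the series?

Using S = n/2 × [2a + (n-1)d]
851 = n/2 × [2(4) + (n-1)(3)]
851 = n/2 × [8 + 3n - 3]
1702 = n × [5 + 3n]
3n² + (5)n - 1702 = 0
Discriminant: Δ = (5)² - 4(3)(-1702) = 25 + 20424 = 20449
√Δ = 143
n = [-(5) + √Δ] / (2·3) = (-5 + 143) / 6 = 138 / 6 = 23
(The negative root is discarded since n must be a positive integer.)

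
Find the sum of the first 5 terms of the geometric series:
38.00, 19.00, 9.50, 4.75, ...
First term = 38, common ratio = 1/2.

Sₙ = a(1 - rⁿ) / (1 - r)
S_5 = 38(1 - (1/2)^5) / (1 - (1/2))
S_5 = 38(1 - (1/32)) / (1/2)
S_5 = 589/8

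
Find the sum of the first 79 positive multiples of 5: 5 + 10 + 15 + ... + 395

Factor out 5: = 5(1 + 2 + ... + 79) = 5 × n(n+1)/2
= 5 × 79×80/2
= 5 × 3160
= 15800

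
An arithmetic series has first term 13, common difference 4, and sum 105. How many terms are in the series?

Using S = n/2 × [2a + (n-1)d]
105 = n/2 × [2(13) + (n-1)(4)]
105 = n/2 × [26 + 4n - 4]
210 = n × [22 + 4n]
4n² + (22)n - 210 = 0
Discriminant: Δ = (22)² - 4(4)(-210) = 484 + 3360 = 3844
√Δ = 62
n = [-(22) + √Δ] / (2·4) = (-22 + 62) / 8 = 40 / 8 = 5
(The negative root is discarded since n must be a positive integer.)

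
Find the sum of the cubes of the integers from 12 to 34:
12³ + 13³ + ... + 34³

Use ∑_{k=1}^{n} k³ = [n(n+1)/2]², then subtract the first 11 terms.
∑_{k=1}^{34} k³ = [34×35/2]² = 595² = 354025
∑_{k=1}^{11} k³ = [11×12/2]² = 66² = 4356
∑_{k=12}^{34} k³ = 354025 - 4356 = 349669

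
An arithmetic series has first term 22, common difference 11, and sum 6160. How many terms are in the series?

Using S = n/2 × [2a + (n-1)d]
6160 = n/2 × [2(22) + (n-1)(11)]
6160 = n/2 × [44 + 11n - 11]
12320 = n × [33 + 11n]
11n² + (33)n - 12320 = 0
Discriminant: Δ = (33)² - 4(11)(-12320) = 1089 + 542080 = 543169
√Δ = 737
n = [-(33) + √Δ] / (2·11) = (-33 + 737) / 22 = 704 / 22 = 32
(The negative root is discarded since n must be a positive integer.)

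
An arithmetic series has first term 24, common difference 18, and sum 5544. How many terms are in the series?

Using S = n/2 × [2a + (n-1)d]
5544 = n/2 × [2(24) + (n-1)(18)]
5544 = n/2 × [48 + 18n - 18]
11088 = n × [30 + 18n]
18n² + (30)n - 11088 = 0
Discriminant: Δ = (30)² - 4(18)(-11088) = 900 + 798336 = 799236
√Δ = 894
n = [-(30) + √Δ] / (2·18) = (-30 + 894) / 36 = 864 / 36 = 24
(The negative root is discarded since n must be a positive integer.)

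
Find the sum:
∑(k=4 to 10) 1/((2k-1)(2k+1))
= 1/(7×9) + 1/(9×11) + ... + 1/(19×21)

Partial fractions: 1/((2k-1)(2k+1)) = (1/2)[1/(2k-1) - 1/(2k+1)]
The series telescopes:
= (1/2)[1/7 - 1/21]
= 1/21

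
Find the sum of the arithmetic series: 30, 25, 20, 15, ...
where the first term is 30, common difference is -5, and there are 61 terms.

Sₙ = n/2 × (first + last)
Last term = a + (n-1)d = 30 + (61-1)×(-5) = -270
S_61 = 61/2 × (30 + (-270))
S_61 = 61/2 × (-240) = -7320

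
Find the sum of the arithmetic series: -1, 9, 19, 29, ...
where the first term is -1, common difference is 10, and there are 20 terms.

Sₙ = n/2 × (first + last)
Last term = a + (n-1)d = -1 + (20-1)×10 = 189
S_20 = 20/2 × (-1 + 189)
S_20 = 20/2 × 188 = 1880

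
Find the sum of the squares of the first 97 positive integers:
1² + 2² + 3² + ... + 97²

Formula: ∑k² = n(n+1)(2n+1)/6
= 97×98×195/6
= 1853670/6
= 308945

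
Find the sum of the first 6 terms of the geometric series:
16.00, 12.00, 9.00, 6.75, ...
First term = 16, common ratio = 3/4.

Sₙ = a(1 - rⁿ) / (1 - r)
S_6 = 16(1 - (3/4)^6) / (1 - (3/4))
S_6 = 16(1 - (729/4096)) / (1/4)
S_6 = 3367/64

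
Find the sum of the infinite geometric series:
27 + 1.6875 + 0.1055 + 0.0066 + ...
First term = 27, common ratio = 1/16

For |r| < 1, S = a / (1 - r)
S = 27 / (1 - (1/16))
S = 27 / (15/16)
S = 144/5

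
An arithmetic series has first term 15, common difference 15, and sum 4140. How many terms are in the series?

Using S = n/2 × [2a + (n-1)d]
4140 = n/2 × [2(15) + (n-1)(15)]
4140 = n/2 × [30 + 15n - 15]
8280 = n × [15 + 15n]
15n² + (15)n - 8280 = 0
Discriminant: Δ = (15)² - 4(15)(-8280) = 225 + 496800 = 497025
√Δ = 705
n = [-(15) + √Δ] / (2·15) = (-15 + 705) / 30 = 690 / 30 = 23
(The negative root is discarded since n must be a positive integer.)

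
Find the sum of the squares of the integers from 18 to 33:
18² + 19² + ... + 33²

Use ∑_{k=1}^{n} k² = n(n+1)(2n+1)/6, then subtract the first 17 terms.
∑_{k=1}^{33} k² = 33×34×67/6 = 12529
∑_{k=1}^{17} k² = 17×18×35/6 = 1785
∑_{k=18}^{33} k² = 12529 - 1785 = 10744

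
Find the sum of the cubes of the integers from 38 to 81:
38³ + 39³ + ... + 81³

Use ∑_{k=1}^{n} k³ = [n(n+1)/2]², then subtract the first 37 terms.
∑_{k=1}^{81} k³ = [81×82/2]² = 3321² = 11029041
∑_{k=1}^{37} k³ = [37×38/2]² = 703² = 494209
∑_{k=38}^{81} k³ = 11029041 - 494209 = 10534832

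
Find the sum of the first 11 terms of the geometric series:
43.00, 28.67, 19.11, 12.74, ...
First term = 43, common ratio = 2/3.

Sₙ = a(1 - rⁿ) / (1 - r)
S_11 = 43(1 - (2/3)^11) / (1 - (2/3))
S_11 = 43(1 - (2048/177147)) / (1/3)
S_11 = 7529257/59049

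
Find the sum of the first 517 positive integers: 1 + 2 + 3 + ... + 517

Formula: ∑k = n(n+1)/2
= 517×518/2
= 267806/2
= 133903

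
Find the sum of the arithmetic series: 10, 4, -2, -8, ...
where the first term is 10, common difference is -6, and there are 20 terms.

Sₙ = n/2 × (first + last)
Last term = a + (n-1)d = 10 + (20-1)×(-6) = -104
S_20 = 20/2 × (10 + (-104))
S_20 = 20/2 × (-94) = -940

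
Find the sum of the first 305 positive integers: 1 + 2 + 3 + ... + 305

Formula: ∑k = n(n+1)/2
= 305×306/2
= 93330/2
= 46665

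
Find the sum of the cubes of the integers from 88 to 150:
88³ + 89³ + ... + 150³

Use ∑_{k=1}^{n} k³ = [n(n+1)/2]², then subtract the first 87 terms.
∑_{k=1}^{150} k³ = [150×151/2]² = 11325² = 128255625
∑_{k=1}^{87} k³ = [87×88/2]² = 3828² = 14653584
∑_{k=88}^{150} k³ = 128255625 - 14653584 = 113602041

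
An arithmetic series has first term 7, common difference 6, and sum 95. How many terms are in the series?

Using S = n/2 × [2a + (n-1)d]
95 = n/2 × [2(7) + (n-1)(6)]
95 = n/2 × [14 + 6n - 6]
190 = n × [8 + 6n]
6n² + (8)n - 190 = 0
Discriminant: Δ = (8)² - 4(6)(-190) = 64 + 4560 = 4624
√Δ = 68
n = [-(8) + √Δ] / (2·6) = (-8 + 68) / 12 = 60 / 12 = 5
(The negative root is discarded since n must be a positive integer.)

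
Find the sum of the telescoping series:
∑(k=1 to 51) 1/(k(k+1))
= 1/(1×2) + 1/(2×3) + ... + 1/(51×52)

Partial fractions: 1/(k(k+1)) = 1/k - 1/(k+1)
The series telescopes:
= (1/1 - 1/2) + (1/2 - 1/3) + ... + (1/51 - 1/52)
= 1/1 - 1/52
= 51/52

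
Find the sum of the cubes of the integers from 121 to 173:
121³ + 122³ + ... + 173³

Use ∑_{k=1}^{n} k³ = [n(n+1)/2]², then subtract the first 120 terms.
∑_{k=1}^{173} k³ = [173×174/2]² = 15051² = 226532601
∑_{k=1}^{120} k³ = [120×121/2]² = 7260² = 52707600
∑_{k=121}^{173} k³ = 226532601 - 52707600 = 173825001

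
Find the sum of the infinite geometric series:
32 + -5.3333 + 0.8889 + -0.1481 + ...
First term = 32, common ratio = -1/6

For |r| < 1, S = a / (1 - r)
S = 32 / (1 - (-1/6))
S = 32 / (7/6)
S = 192/7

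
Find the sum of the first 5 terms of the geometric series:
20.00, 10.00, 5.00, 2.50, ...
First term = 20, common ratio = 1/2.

Sₙ = a(1 - rⁿ) / (1 - r)
S_5 = 20(1 - (1/2)^5) / (1 - (1/2))
S_5 = 20(1 - (1/32)) / (1/2)
S_5 = 155/4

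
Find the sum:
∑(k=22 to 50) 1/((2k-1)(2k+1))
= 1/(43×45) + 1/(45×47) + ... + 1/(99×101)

Partial fractions: 1/((2k-1)(2k+1)) = (1/2)[1/(2k-1) - 1/(2k+1)]
The series telescopes:
= (1/2)[1/43 - 1/101]
= 29/4343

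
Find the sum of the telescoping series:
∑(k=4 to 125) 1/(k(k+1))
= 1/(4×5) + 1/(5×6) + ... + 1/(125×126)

Partial fractions: 1/(k(k+1)) = 1/k - 1/(k+1)
The series telescopes:
= (1/4 - 1/5) + (1/5 - 1/6) + ... + (1/125 - 1/126)
= 1/4 - 1/126
= 61/252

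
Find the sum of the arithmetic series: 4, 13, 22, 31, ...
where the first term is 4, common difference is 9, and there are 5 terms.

Sₙ = n/2 × (first + last)
Last term = a + (n-1)d = 4 + (5-1)×9 = 40
S_5 = 5/2 × (4 + 40)
S_5 = 5/2 × 44 = 110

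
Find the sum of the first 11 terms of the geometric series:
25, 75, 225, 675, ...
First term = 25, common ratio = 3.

Sₙ = a(1 - rⁿ) / (1 - r)
S_11 = 25(1 - 3^11) / (1 - 3)
S_11 = 25(1 - 177147) / (-2)
S_11 = 2214325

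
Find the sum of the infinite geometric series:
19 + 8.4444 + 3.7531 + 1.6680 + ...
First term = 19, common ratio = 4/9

For |r| < 1, S = a / (1 - r)
S = 19 / (1 - (4/9))
S = 19 / (5/9)
S = 171/5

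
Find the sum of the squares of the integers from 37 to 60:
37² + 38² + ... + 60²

Use ∑_{k=1}^{n} k² = n(n+1)(2n+1)/6, then subtract the first 36 terms.
∑_{k=1}^{60} k² = 60×61×121/6 = 73810
∑_{k=1}^{36} k² = 36×37×73/6 = 16206
∑_{k=37}^{60} k² = 73810 - 16206 = 57604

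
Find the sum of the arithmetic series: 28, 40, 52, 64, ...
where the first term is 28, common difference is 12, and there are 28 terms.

Sₙ = n/2 × (first + last)
Last term = a + (n-1)d = 28 + (28-1)×12 = 352
S_28 = 28/2 × (28 + 352)
S_28 = 28/2 × 380 = 5320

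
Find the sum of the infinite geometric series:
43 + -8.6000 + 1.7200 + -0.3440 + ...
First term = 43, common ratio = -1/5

For |r| < 1, S = a / (1 - r)
S = 43 / (1 - (-1/5))
S = 43 / (6/5)
S = 215/6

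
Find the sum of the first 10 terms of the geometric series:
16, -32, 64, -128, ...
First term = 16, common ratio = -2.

Sₙ = a(1 - rⁿ) / (1 - r)
S_10 = 16(1 - (-2)^10) / (1 - (-2))
S_10 = 16(1 - 1024) / (3)
S_10 = -5456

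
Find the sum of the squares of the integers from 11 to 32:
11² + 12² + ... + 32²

Use ∑_{k=1}^{n} k² = n(n+1)(2n+1)/6, then subtract the first 10 terms.
∑_{k=1}^{32} k² = 32×33×65/6 = 11440
∑_{k=1}^{10} k² = 10×11×21/6 = 385
∑_{k=11}^{32} k² = 11440 - 385 = 11055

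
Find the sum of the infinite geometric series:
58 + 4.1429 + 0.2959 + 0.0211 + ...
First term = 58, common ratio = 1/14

For |r| < 1, S = a / (1 - r)
S = 58 / (1 - (1/14))
S = 58 / (13/14)
S = 812/13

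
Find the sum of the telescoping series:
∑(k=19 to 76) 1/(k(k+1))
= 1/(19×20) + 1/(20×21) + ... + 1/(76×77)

Partial fractions: 1/(k(k+1)) = 1/k - 1/(k+1)
The series telescopes:
= (1/19 - 1/20) + (1/20 - 1/21) + ... + (1/76 - 1/77)
= 1/19 - 1/77
= 58/1463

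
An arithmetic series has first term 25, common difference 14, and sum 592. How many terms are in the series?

Using S = n/2 × [2a + (n-1)d]
592 = n/2 × [2(25) + (n-1)(14)]
592 = n/2 × [50 + 14n - 14]
1184 = n × [36 + 14n]
14n² + (36)n - 1184 = 0
Discriminant: Δ = (36)² - 4(14)(-1184) = 1296 + 66304 = 67600
√Δ = 260
n = [-(36) + √Δ] / (2·14) = (-36 + 260) / 28 = 224 / 28 = 8
(The negative root is discarded since n must be a positive integer.)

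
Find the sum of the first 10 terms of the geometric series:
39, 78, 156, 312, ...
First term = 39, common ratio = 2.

Sₙ = a(1 - rⁿ) / (1 - r)
S_10 = 39(1 - 2^10) / (1 - 2)
S_10 = 39(1 - 1024) / (-1)
S_10 = 39897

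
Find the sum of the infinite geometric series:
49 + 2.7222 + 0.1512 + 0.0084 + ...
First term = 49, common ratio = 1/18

For |r| < 1, S = a / (1 - r)
S = 49 / (1 - (1/18))
S = 49 / (17/18)
S = 882/17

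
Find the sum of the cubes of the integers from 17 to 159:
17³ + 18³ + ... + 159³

Use ∑_{k=1}^{n} k³ = [n(n+1)/2]², then subtract the first 16 terms.
∑_{k=1}^{159} k³ = [159×160/2]² = 12720² = 161798400
∑_{k=1}^{16} k³ = [16×17/2]² = 136² = 18496
∑_{k=17}^{159} k³ = 161798400 - 18496 = 161779904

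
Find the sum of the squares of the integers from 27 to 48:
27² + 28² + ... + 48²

Use ∑_{k=1}^{n} k² = n(n+1)(2n+1)/6, then subtract the first 26 terms.
∑_{k=1}^{48} k² = 48×49×97/6 = 38024
∑_{k=1}^{26} k² = 26×27×53/6 = 6201
∑_{k=27}^{48} k² = 38024 - 6201 = 31823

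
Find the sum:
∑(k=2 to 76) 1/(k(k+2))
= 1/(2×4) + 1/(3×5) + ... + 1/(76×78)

Partial fractions: 1/(k(k+2)) = (1/2)[1/k - 1/(k+2)]
Telescoping leaves the first two and last two terms:
= (1/2)[1/2 + 1/3 - 1/77 - 1/78]
= 2425/6006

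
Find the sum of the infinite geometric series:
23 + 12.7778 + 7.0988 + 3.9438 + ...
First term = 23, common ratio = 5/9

For |r| < 1, S = a / (1 - r)
S = 23 / (1 - (5/9))
S = 23 / (4/9)
S = 207/4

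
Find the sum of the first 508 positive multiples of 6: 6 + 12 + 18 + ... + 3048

Factor out 6: = 6(1 + 2 + ... + 508) = 6 × n(n+1)/2
= 6 × 508×509/2
= 6 × 129286
= 775716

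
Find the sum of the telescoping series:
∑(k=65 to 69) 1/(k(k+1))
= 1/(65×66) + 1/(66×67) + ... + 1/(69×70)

Partial fractions: 1/(k(k+1)) = 1/k - 1/(k+1)
The series telescopes:
= (1/65 - 1/66) + (1/66 - 1/67) + ... + (1/69 - 1/70)
= 1/65 - 1/70
= 1/910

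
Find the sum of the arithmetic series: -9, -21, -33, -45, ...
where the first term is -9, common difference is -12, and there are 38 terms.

Sₙ = n/2 × (first + last)
Last term = a + (n-1)d = -9 + (38-1)×(-12) = -453
S_38 = 38/2 × (-9 + (-453))
S_38 = 38/2 × (-462) = -8778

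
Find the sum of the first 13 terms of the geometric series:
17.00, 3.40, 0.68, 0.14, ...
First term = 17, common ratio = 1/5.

Sₙ = a(1 - rⁿ) / (1 - r)
S_13 = 17(1 - (1/5)^13) / (1 - (1/5))
S_13 = 17(1 - (1/1220703125)) / (4/5)
S_13 = 5187988277/244140625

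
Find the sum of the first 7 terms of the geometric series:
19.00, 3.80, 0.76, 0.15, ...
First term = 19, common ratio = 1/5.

Sₙ = a(1 - rⁿ) / (1 - r)
S_7 = 19(1 - (1/5)^7) / (1 - (1/5))
S_7 = 19(1 - (1/78125)) / (4/5)
S_7 = 371089/15625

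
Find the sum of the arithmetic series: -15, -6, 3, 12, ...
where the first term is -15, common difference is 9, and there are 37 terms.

Sₙ = n/2 × (first + last)
Last term = a + (n-1)d = -15 + (37-1)×9 = 309
S_37 = 37/2 × (-15 + 309)
S_37 = 37/2 × 294 = 5439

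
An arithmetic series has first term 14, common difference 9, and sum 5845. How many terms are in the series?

Using S = n/2 × [2a + (n-1)d]
5845 = n/2 × [2(14) + (n-1)(9)]
5845 = n/2 × [28 + 9n - 9]
11690 = n × [19 + 9n]
9n² + (19)n - 11690 = 0
Discriminant: Δ = (19)² - 4(9)(-11690) = 361 + 420840 = 421201
√Δ = 649
n = [-(19) + √Δ] / (2·9) = (-19 + 649) / 18 = 630 / 18 = 35
(The negative root is discarded since n must be a positive integer.)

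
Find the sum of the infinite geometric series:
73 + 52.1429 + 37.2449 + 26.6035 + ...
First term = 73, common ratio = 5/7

For |r| < 1, S = a / (1 - r)
S = 73 / (1 - (5/7))
S = 73 / (2/7)
S = 511/2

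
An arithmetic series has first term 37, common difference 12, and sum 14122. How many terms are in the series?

Using S = n/2 × [2a + (n-1)d]
14122 = n/2 × [2(37) + (n-1)(12)]
14122 = n/2 × [74 + 12n - 12]
28244 = n × [62 + 12n]
12n² + (62)n - 28244 = 0
Discriminant: Δ = (62)² - 4(12)(-28244) = 3844 + 1355712 = 1359556
√Δ = 1166
n = [-(62) + √Δ] / (2·12) = (-62 + 1166) / 24 = 1104 / 24 = 46
(The negative root is discarded since n must be a positive integer.)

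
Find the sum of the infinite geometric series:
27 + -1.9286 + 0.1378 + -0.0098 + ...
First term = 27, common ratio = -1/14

For |r| < 1, S = a / (1 - r)
S = 27 / (1 - (-1/14))
S = 27 / (15/14)
S = 126/5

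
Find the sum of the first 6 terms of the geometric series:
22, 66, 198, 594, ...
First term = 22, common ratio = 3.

Sₙ = a(1 - rⁿ) / (1 - r)
S_6 = 22(1 - 3^6) / (1 - 3)
S_6 = 22(1 - 729) / (-2)
S_6 = 8008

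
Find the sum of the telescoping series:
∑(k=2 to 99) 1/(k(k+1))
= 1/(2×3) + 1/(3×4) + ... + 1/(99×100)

Partial fractions: 1/(k(k+1)) = 1/k - 1/(k+1)
The series telescopes:
= (1/2 - 1/3) + (1/3 - 1/4) + ... + (1/99 - 1/100)
= 1/2 - 1/100
= 49/100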